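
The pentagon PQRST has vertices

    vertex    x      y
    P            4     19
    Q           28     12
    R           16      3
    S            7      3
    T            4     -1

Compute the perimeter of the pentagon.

74

|PQ| = √((24)² + (-7)²) = √625 = 25
|QR| = √((-12)² + (-9)²) = √225 = 15
|RS| = √((-9)² + (0)²) = √81 = 9
|ST| = √((-3)² + (-4)²) = √25 = 5
|TP| = √((0)² + (20)²) = √400 = 20
Perimeter = 25 + 15 + 9 + 5 + 20 = 74.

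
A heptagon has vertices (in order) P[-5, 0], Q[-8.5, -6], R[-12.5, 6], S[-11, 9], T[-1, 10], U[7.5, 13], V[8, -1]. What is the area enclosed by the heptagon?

224

Apply Gauss's area formula: 2A = Σ (x_i·y_{i+1} − x_{i+1}·y_i), indices taken mod 7.
Cross-terms: 30, -126, -46.5, -101, -88, -111.5, -5  ⇒  Σ = -448
Area = |Σ|/2 = 224.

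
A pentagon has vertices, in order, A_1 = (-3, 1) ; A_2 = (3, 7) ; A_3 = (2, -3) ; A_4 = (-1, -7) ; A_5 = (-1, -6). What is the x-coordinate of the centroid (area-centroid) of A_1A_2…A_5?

3/14

Apply the shoelace (surveyor's) formula. First the cross-terms c_i = x_i·y_{i+1} − x_{i+1}·y_i:
  -24, -23, -17, -1, -19  ⇒  2A = -84, A = -42.
Then Σ (x_i + x_{i+1})·c_i = -54, so x̄ = -54 / (6·(-42)) = 3/14.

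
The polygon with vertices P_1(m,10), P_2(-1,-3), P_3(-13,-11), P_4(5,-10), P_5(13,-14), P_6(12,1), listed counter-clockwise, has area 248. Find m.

The doubled signed area Σ (x_i y_{i+1} − x_{i+1} y_i) is linear in m.
With m=0 it equals 528; the coefficient of m is -4 (from the two edges through P_1).
So -4·m + 528 = 2·248 = 496 ⇒ m = 8.

8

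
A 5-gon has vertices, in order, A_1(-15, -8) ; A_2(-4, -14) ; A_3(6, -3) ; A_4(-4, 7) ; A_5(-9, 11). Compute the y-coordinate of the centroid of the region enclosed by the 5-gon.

Apply the surveyor's formula. First the cross-terms c_i = x_i·y_{i+1} − x_{i+1}·y_i:
  178, 96, 30, 19, 237  ⇒  2A = 560, A = 280.
Then Σ (y_i + y_{i+1})·c_i = -4375, so ȳ = -4375 / (6·280) = -125/48.

-125/48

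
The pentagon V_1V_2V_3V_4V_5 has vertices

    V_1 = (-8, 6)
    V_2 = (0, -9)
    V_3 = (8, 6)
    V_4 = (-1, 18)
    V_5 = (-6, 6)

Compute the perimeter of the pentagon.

64

|V_1V_2| = √((8)² + (-15)²) = √289 = 17
|V_2V_3| = √((8)² + (15)²) = √289 = 17
|V_3V_4| = √((-9)² + (12)²) = √225 = 15
|V_4V_5| = √((-5)² + (-12)²) = √169 = 13
|V_5V_1| = √((-2)² + (0)²) = √4 = 2
Perimeter = 17 + 17 + 15 + 13 + 2 = 64.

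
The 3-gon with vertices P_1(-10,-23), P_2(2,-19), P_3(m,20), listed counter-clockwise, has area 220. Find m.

The doubled signed area Σ (x_i y_{i+1} − x_{i+1} y_i) is linear in m.
With m=0 it equals 476; the coefficient of m is -4 (from the two edges through P_3).
So -4·m + 476 = 2·220 = 440 ⇒ m = 9.

9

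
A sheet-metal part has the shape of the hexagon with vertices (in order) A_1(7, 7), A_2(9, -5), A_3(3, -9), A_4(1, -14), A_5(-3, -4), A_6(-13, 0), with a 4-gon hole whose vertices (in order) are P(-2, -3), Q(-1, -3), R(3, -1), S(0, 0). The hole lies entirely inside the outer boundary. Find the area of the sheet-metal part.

186.5

Outer boundary:
Σ = (-98) + (-66) + (-33) + (-46) + (-52) + (-91) = -386
Area = |Σ|/2 = 193.
Hole:
Apply the shoelace formula: 2A = Σ (x_i·y_{i+1} − x_{i+1}·y_i), indices taken mod 4.
Cross-terms: 3, 10, 0, 0  ⇒  Σ = 13
Area = |Σ|/2 = 6.5.
Net area = 193 − 6.5 = 186.5.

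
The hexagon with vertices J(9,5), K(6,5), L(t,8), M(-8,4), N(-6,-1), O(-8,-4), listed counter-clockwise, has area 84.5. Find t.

The doubled signed area Σ (x_i y_{i+1} − x_{i+1} y_i) is linear in t.
With t=0 it equals 171; the coefficient of t is -1 (from the two edges through L).
So -1·t + 171 = 2·84.5 = 169 ⇒ t = 2.

2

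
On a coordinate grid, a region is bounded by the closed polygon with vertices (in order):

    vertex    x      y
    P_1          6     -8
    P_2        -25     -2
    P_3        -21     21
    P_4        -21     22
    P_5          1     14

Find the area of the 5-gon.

Σ = (-212) + (-567) + (-21) + (-316) + (-92) = -1208
Area = |Σ|/2 = 604.

604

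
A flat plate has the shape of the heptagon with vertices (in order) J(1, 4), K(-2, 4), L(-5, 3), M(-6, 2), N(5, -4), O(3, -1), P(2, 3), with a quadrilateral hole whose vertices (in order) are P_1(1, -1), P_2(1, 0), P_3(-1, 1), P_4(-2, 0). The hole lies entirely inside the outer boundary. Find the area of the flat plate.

32.5

Outer boundary:
Apply the surveyor's formula: 2A = Σ (x_i·y_{i+1} − x_{i+1}·y_i), indices taken mod 7.
Σ = (12) + (14) + (8) + (14) + (7) + (11) + (5) = 71
Area = |Σ|/2 = 35.5.
Hole:
Apply the shoelace (surveyor's) formula: 2A = Σ (x_i·y_{i+1} − x_{i+1}·y_i), indices taken mod 4.
Σ = (1) + (1) + (2) + (2) = 6
Area = |Σ|/2 = 3.
Net area = 35.5 − 3 = 32.5.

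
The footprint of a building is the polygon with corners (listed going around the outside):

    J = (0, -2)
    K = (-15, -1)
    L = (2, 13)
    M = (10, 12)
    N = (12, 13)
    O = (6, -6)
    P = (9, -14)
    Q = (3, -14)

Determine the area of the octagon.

J→K: (0)(-1) − (-15)(-2) = -30
K→L: (-15)(13) − (2)(-1) = -193
L→M: (2)(12) − (10)(13) = -106
M→N: (10)(13) − (12)(12) = -14
N→O: (12)(-6) − (6)(13) = -150
O→P: (6)(-14) − (9)(-6) = -30
P→Q: (9)(-14) − (3)(-14) = -84
Q→J: (3)(-2) − (0)(-14) = -6
Σ = -613
Area = |Σ|/2 = 306.5.

306.5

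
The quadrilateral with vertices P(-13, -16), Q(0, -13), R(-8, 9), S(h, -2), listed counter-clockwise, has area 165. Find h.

-11

The doubled signed area Σ (x_i y_{i+1} − x_{i+1} y_i) is linear in h.
With h=0 it equals 55; the coefficient of h is -25 (from the two edges through S).
So -25·h + 55 = 2·165 = 330 ⇒ h = -11.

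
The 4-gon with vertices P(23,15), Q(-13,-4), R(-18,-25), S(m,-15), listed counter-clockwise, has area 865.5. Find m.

19

Write out the shoelace sum; only the two edges meeting at S involve m:
2·Area = [((-18)·(-15) − m·(-25)) + (m·15 − 23·(-15))] + 356
       = 40·m + 971 = 1731
⇒ m = 19.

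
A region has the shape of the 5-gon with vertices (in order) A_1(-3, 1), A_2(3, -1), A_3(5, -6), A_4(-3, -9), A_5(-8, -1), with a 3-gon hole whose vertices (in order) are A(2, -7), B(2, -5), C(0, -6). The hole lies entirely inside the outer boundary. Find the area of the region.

76

Outer boundary:
Σ = (0) + (-13) + (-63) + (-69) + (-11) = -156
Area = |Σ|/2 = 78.
Hole:
A→B: (2)(-5) − (2)(-7) = 4
B→C: (2)(-6) − (0)(-5) = -12
C→A: (0)(-7) − (2)(-6) = 12
Σ = 4
Area = |Σ|/2 = 2.
Net area = 78 − 2 = 76.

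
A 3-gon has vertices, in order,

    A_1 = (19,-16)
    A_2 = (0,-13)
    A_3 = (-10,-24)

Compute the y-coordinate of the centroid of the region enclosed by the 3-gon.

-53/3

Apply Gauss's area formula. First the cross-terms c_i = x_i·y_{i+1} − x_{i+1}·y_i:
  -247, -130, 616  ⇒  2A = 239, A = 119.5.
Then Σ (y_i + y_{i+1})·c_i = -12667, so ȳ = -12667 / (6·119.5) = -53/3.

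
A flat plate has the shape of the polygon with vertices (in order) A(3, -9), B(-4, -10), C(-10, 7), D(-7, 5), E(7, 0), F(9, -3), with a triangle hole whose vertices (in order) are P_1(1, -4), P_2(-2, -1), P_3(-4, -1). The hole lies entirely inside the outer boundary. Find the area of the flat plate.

158.5

Outer boundary:
Apply the shoelace (surveyor's) formula: 2A = Σ (x_i·y_{i+1} − x_{i+1}·y_i), indices taken mod 6.
A→B: (3)(-10) − (-4)(-9) = -66
B→C: (-4)(7) − (-10)(-10) = -128
C→D: (-10)(5) − (-7)(7) = -1
D→E: (-7)(0) − (7)(5) = -35
E→F: (7)(-3) − (9)(0) = -21
F→A: (9)(-9) − (3)(-3) = -72
Σ = -323
Area = |Σ|/2 = 161.5.
Hole:
Apply the surveyor's formula: 2A = Σ (x_i·y_{i+1} − x_{i+1}·y_i), indices taken mod 3.
P_1→P_2: (1)(-1) − (-2)(-4) = -9
P_2→P_3: (-2)(-1) − (-4)(-1) = -2
P_3→P_1: (-4)(-4) − (1)(-1) = 17
Σ = 6
Area = |Σ|/2 = 3.
Net area = 161.5 − 3 = 158.5.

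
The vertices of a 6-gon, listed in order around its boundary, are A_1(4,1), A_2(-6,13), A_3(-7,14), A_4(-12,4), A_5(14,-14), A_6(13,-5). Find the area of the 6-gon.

231

A_1→A_2: (4)(13) − (-6)(1) = 58
A_2→A_3: (-6)(14) − (-7)(13) = 7
A_3→A_4: (-7)(4) − (-12)(14) = 140
A_4→A_5: (-12)(-14) − (14)(4) = 112
A_5→A_6: (14)(-5) − (13)(-14) = 112
A_6→A_1: (13)(1) − (4)(-5) = 33
Σ = 462
Area = |Σ|/2 = 231.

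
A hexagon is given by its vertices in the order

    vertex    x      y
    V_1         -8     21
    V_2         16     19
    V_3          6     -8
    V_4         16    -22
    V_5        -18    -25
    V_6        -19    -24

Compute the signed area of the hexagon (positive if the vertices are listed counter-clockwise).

Apply the surveyor's formula: 2A = Σ (x_i·y_{i+1} − x_{i+1}·y_i), indices taken mod 6.
Cross-terms: -488, -242, -4, -796, -43, -591  ⇒  Σ = -2164
Signed area = Σ/2 = -1082 (negative ⇒ clockwise traversal).

-1082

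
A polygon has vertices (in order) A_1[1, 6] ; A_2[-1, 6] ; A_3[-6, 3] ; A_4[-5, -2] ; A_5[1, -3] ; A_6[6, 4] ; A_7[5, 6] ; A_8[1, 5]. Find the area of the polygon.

73.5

Cross-terms: 12, 33, 27, 17, 22, 16, 19, 1  ⇒  Σ = 147
Area = |Σ|/2 = 73.5.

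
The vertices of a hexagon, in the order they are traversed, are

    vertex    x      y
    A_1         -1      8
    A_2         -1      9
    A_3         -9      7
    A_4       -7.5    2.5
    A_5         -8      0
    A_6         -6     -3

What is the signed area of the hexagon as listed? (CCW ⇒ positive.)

48

Apply Gauss's area formula: 2A = Σ (x_i·y_{i+1} − x_{i+1}·y_i), indices taken mod 6.
Σ = (-1) + (74) + (30) + (20) + (24) + (-51) = 96
Signed area = Σ/2 = 48 (positive ⇒ counter-clockwise traversal).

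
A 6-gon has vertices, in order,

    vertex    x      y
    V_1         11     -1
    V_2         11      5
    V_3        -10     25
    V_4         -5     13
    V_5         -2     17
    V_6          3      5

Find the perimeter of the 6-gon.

|V_1V_2| = √((0)² + (6)²) = √36 = 6
|V_2V_3| = √((-21)² + (20)²) = √841 = 29
|V_3V_4| = √((5)² + (-12)²) = √169 = 13
|V_4V_5| = √((3)² + (4)²) = √25 = 5
|V_5V_6| = √((5)² + (-12)²) = √169 = 13
|V_6V_1| = √((8)² + (-6)²) = √100 = 10
Perimeter = 6 + 29 + 13 + 5 + 13 + 10 = 76.

76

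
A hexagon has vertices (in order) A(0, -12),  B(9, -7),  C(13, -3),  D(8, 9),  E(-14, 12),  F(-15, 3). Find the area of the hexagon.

Apply the surveyor's formula: 2A = Σ (x_i·y_{i+1} − x_{i+1}·y_i), indices taken mod 6.
Σ = (108) + (64) + (141) + (222) + (138) + (180) = 853
Area = |Σ|/2 = 426.5.

426.5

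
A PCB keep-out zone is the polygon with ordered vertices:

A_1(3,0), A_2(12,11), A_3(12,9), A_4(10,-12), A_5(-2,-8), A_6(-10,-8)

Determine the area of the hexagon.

184.5

Apply the shoelace (surveyor's) formula: 2A = Σ (x_i·y_{i+1} − x_{i+1}·y_i), indices taken mod 6.
Cross-terms: 33, -24, -234, -104, -64, 24  ⇒  Σ = -369
Area = |Σ|/2 = 184.5.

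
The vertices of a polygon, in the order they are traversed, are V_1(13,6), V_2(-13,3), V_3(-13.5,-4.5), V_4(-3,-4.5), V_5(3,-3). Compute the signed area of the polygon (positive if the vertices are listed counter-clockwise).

171.375

Apply Gauss's area formula: 2A = Σ (x_i·y_{i+1} − x_{i+1}·y_i), indices taken mod 5.
Σ = (117) + (99) + (47.25) + (22.5) + (57) = 342.75
Signed area = Σ/2 = 171.375 (positive ⇒ counter-clockwise traversal).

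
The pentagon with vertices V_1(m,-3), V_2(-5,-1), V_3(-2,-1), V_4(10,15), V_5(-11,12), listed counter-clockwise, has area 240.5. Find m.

-15

The doubled signed area Σ (x_i y_{i+1} − x_{i+1} y_i) is linear in m.
With m=0 it equals 286; the coefficient of m is -13 (from the two edges through V_1).
So -13·m + 286 = 2·240.5 = 481 ⇒ m = -15.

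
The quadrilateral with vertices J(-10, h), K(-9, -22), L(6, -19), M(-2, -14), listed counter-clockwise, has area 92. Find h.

-11

The doubled signed area Σ (x_i y_{i+1} − x_{i+1} y_i) is linear in h.
With h=0 it equals 261; the coefficient of h is 7 (from the two edges through J).
So 7·h + 261 = 2·92 = 184 ⇒ h = -11.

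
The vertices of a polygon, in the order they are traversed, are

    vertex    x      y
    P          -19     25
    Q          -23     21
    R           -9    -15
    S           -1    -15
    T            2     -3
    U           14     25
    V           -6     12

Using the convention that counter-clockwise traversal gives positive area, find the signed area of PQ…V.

675.5

P→Q: (-19)(21) − (-23)(25) = 176
Q→R: (-23)(-15) − (-9)(21) = 534
R→S: (-9)(-15) − (-1)(-15) = 120
S→T: (-1)(-3) − (2)(-15) = 33
T→U: (2)(25) − (14)(-3) = 92
U→V: (14)(12) − (-6)(25) = 318
V→P: (-6)(25) − (-19)(12) = 78
Σ = 1351
Signed area = Σ/2 = 675.5 (positive ⇒ counter-clockwise traversal).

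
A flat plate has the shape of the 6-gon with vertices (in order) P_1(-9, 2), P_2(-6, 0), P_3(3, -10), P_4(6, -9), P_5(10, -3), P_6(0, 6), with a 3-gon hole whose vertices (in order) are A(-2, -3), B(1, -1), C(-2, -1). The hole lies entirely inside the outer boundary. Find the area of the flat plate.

142.5

Outer boundary:
Σ = (12) + (60) + (33) + (72) + (60) + (54) = 291
Area = |Σ|/2 = 145.5.
Hole:
Apply the shoelace (surveyor's) formula: 2A = Σ (x_i·y_{i+1} − x_{i+1}·y_i), indices taken mod 3.
Σ = (5) + (-3) + (4) = 6
Area = |Σ|/2 = 3.
Net area = 145.5 − 3 = 142.5.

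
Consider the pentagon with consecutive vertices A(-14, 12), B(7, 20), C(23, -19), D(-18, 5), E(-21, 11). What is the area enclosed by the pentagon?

Σ = (-364) + (-593) + (-227) + (-93) + (-98) = -1375
Area = |Σ|/2 = 687.5.

687.5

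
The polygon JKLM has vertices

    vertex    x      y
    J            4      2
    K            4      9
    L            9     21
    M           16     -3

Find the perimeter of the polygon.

|JK| = √((0)² + (7)²) = √49 = 7
|KL| = √((5)² + (12)²) = √169 = 13
|LM| = √((7)² + (-24)²) = √625 = 25
|MJ| = √((-12)² + (5)²) = √169 = 13
Perimeter = 7 + 13 + 25 + 13 = 58.

58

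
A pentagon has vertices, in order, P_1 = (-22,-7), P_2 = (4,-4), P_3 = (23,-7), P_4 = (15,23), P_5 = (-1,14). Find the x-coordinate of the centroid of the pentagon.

29/6

Apply the surveyor's formula. First the cross-terms c_i = x_i·y_{i+1} − x_{i+1}·y_i:
  116, 64, 634, 233, 315  ⇒  2A = 1362, A = 681.
Then Σ (x_i + x_{i+1})·c_i = 19749, so x̄ = 19749 / (6·681) = 29/6.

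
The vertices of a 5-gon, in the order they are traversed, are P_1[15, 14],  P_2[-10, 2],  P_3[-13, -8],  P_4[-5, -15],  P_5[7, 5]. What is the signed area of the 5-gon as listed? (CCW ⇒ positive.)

Apply the surveyor's formula: 2A = Σ (x_i·y_{i+1} − x_{i+1}·y_i), indices taken mod 5.
Cross-terms: 170, 106, 155, 80, 23  ⇒  Σ = 534
Signed area = Σ/2 = 267 (positive ⇒ counter-clockwise traversal).

267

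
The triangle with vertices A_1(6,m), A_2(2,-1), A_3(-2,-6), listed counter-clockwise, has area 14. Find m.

The doubled signed area Σ (x_i y_{i+1} − x_{i+1} y_i) is linear in m.
With m=0 it equals 16; the coefficient of m is -4 (from the two edges through A_1).
So -4·m + 16 = 2·14 = 28 ⇒ m = -3.

-3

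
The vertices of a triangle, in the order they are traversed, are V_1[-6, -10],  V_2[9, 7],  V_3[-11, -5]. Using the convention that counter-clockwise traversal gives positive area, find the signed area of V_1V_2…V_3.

Σ = (48) + (32) + (80) = 160
Signed area = Σ/2 = 80 (positive ⇒ counter-clockwise traversal).

80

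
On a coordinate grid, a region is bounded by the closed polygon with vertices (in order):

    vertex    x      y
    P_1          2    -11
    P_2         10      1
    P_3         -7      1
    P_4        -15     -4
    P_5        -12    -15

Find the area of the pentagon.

255.5

Apply the surveyor's formula: 2A = Σ (x_i·y_{i+1} − x_{i+1}·y_i), indices taken mod 5.
Σ = (112) + (17) + (43) + (177) + (162) = 511
Area = |Σ|/2 = 255.5.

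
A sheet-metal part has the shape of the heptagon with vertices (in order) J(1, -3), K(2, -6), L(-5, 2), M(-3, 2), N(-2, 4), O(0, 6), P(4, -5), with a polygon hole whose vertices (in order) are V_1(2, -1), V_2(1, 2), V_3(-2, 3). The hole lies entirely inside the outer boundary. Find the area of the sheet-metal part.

36.5

Outer boundary:
Apply the shoelace (surveyor's) formula: 2A = Σ (x_i·y_{i+1} − x_{i+1}·y_i), indices taken mod 7.
Σ = (0) + (-26) + (-4) + (-8) + (-12) + (-24) + (-7) = -81
Area = |Σ|/2 = 40.5.
Hole:
Σ = (5) + (7) + (-4) = 8
Area = |Σ|/2 = 4.
Net area = 40.5 − 4 = 36.5.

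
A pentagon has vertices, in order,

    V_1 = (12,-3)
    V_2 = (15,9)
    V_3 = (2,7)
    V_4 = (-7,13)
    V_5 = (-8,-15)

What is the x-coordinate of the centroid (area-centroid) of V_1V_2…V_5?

243/182

Apply Gauss's area formula. First the cross-terms c_i = x_i·y_{i+1} − x_{i+1}·y_i:
  153, 87, 75, 209, 204  ⇒  2A = 728, A = 364.
Then Σ (x_i + x_{i+1})·c_i = 2916, so x̄ = 2916 / (6·364) = 243/182.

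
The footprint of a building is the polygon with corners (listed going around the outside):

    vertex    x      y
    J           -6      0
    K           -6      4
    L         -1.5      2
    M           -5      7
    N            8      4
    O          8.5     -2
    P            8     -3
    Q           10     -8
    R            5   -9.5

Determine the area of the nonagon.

Σ = (-24) + (-6) + (-0.5) + (-76) + (-50) + (-9.5) + (-34) + (-55) + (-57) = -312
Area = |Σ|/2 = 156.

156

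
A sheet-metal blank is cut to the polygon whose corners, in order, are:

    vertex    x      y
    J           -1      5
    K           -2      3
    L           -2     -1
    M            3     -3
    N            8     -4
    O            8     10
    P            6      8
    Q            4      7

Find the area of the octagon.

Apply the surveyor's formula: 2A = Σ (x_i·y_{i+1} − x_{i+1}·y_i), indices taken mod 8.
Σ = (7) + (8) + (9) + (12) + (112) + (4) + (10) + (27) = 189
Area = |Σ|/2 = 94.5.

94.5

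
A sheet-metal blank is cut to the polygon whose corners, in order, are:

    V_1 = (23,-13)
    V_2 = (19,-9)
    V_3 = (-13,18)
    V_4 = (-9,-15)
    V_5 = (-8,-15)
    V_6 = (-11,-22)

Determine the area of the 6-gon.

Apply Gauss's area formula: 2A = Σ (x_i·y_{i+1} − x_{i+1}·y_i), indices taken mod 6.
Σ = (40) + (225) + (357) + (15) + (11) + (649) = 1297
Area = |Σ|/2 = 648.5.

648.5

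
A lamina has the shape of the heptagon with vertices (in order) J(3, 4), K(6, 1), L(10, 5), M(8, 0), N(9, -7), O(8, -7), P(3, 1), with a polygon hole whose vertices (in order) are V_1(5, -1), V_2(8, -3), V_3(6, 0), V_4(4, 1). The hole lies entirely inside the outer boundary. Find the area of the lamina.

Outer boundary:
Σ = (-21) + (20) + (-40) + (-56) + (-7) + (29) + (9) = -66
Area = |Σ|/2 = 33.
Hole:
Σ = (-7) + (18) + (6) + (-9) = 8
Area = |Σ|/2 = 4.
Net area = 33 − 4 = 29.

29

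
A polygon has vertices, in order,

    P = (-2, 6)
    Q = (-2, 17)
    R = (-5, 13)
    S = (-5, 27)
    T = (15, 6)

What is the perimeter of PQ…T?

76

|PQ| = √((0)² + (11)²) = √121 = 11
|QR| = √((-3)² + (-4)²) = √25 = 5
|RS| = √((0)² + (14)²) = √196 = 14
|ST| = √((20)² + (-21)²) = √841 = 29
|TP| = √((-17)² + (0)²) = √289 = 17
Perimeter = 11 + 5 + 14 + 29 + 17 = 76.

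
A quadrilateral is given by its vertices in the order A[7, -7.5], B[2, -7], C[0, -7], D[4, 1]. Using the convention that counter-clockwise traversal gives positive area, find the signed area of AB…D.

Apply Gauss's area formula: 2A = Σ (x_i·y_{i+1} − x_{i+1}·y_i), indices taken mod 4.
Cross-terms: -34, -14, 28, -37  ⇒  Σ = -57
Signed area = Σ/2 = -28.5 (negative ⇒ clockwise traversal).

-28.5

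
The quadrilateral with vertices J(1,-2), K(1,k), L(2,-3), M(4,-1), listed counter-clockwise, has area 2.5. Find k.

-3

The doubled signed area Σ (x_i y_{i+1} − x_{i+1} y_i) is linear in k.
With k=0 it equals 2; the coefficient of k is -1 (from the two edges through K).
So -1·k + 2 = 2·2.5 = 5 ⇒ k = -3.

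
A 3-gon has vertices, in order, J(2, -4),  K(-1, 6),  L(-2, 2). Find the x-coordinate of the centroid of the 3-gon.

-1/3

Apply Gauss's area formula. First the cross-terms c_i = x_i·y_{i+1} − x_{i+1}·y_i:
  8, 10, 4  ⇒  2A = 22, A = 11.
Then Σ (x_i + x_{i+1})·c_i = -22, so x̄ = -22 / (6·11) = -1/3.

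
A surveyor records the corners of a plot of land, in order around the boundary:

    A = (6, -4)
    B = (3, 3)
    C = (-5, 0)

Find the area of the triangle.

32.5

Cross-terms: 30, 15, 20  ⇒  Σ = 65
Area = |Σ|/2 = 32.5.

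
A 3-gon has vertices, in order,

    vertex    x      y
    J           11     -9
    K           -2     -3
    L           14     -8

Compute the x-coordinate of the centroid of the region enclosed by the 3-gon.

Apply the surveyor's formula. First the cross-terms c_i = x_i·y_{i+1} − x_{i+1}·y_i:
  -51, 58, -38  ⇒  2A = -31, A = -15.5.
Then Σ (x_i + x_{i+1})·c_i = -713, so x̄ = -713 / (6·(-15.5)) = 23/3.

23/3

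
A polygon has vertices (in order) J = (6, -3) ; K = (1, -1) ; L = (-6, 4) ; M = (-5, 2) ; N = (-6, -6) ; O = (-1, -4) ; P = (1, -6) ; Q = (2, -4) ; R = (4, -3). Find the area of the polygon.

Apply the shoelace formula: 2A = Σ (x_i·y_{i+1} − x_{i+1}·y_i), indices taken mod 9.
Σ = (-3) + (-2) + (8) + (42) + (18) + (10) + (8) + (10) + (6) = 97
Area = |Σ|/2 = 48.5.

48.5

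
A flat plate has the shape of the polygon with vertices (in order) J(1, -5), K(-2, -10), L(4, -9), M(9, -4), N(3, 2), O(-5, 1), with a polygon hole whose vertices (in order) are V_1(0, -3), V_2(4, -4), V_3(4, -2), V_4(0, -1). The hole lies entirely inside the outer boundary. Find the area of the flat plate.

77

Outer boundary:
Apply the shoelace formula: 2A = Σ (x_i·y_{i+1} − x_{i+1}·y_i), indices taken mod 6.
J→K: (1)(-10) − (-2)(-5) = -20
K→L: (-2)(-9) − (4)(-10) = 58
L→M: (4)(-4) − (9)(-9) = 65
M→N: (9)(2) − (3)(-4) = 30
N→O: (3)(1) − (-5)(2) = 13
O→J: (-5)(-5) − (1)(1) = 24
Σ = 170
Area = |Σ|/2 = 85.
Hole:
Apply the shoelace (surveyor's) formula: 2A = Σ (x_i·y_{i+1} − x_{i+1}·y_i), indices taken mod 4.
Σ = (12) + (8) + (-4) + (0) = 16
Area = |Σ|/2 = 8.
Net area = 85 − 8 = 77.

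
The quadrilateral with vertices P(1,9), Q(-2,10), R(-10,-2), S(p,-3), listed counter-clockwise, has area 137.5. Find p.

10

The doubled signed area Σ (x_i y_{i+1} − x_{i+1} y_i) is linear in p.
With p=0 it equals 165; the coefficient of p is 11 (from the two edges through S).
So 11·p + 165 = 2·137.5 = 275 ⇒ p = 10.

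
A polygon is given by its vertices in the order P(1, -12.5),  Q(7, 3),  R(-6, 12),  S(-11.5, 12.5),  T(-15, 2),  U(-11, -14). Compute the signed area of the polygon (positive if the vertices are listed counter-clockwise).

401.75

Apply the shoelace formula: 2A = Σ (x_i·y_{i+1} − x_{i+1}·y_i), indices taken mod 6.
P→Q: (1)(3) − (7)(-12.5) = 90.5
Q→R: (7)(12) − (-6)(3) = 102
R→S: (-6)(12.5) − (-11.5)(12) = 63
S→T: (-11.5)(2) − (-15)(12.5) = 164.5
T→U: (-15)(-14) − (-11)(2) = 232
U→P: (-11)(-12.5) − (1)(-14) = 151.5
Σ = 803.5
Signed area = Σ/2 = 401.75 (positive ⇒ counter-clockwise traversal).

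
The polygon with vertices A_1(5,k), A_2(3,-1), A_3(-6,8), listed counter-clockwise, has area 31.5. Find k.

The doubled signed area Σ (x_i y_{i+1} − x_{i+1} y_i) is linear in k.
With k=0 it equals -27; the coefficient of k is -9 (from the two edges through A_1).
So -9·k + -27 = 2·31.5 = 63 ⇒ k = -10.

-10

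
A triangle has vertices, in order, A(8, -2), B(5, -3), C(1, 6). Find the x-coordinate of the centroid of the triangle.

14/3

Apply the shoelace (surveyor's) formula. First the cross-terms c_i = x_i·y_{i+1} − x_{i+1}·y_i:
  -14, 33, -50  ⇒  2A = -31, A = -15.5.
Then Σ (x_i + x_{i+1})·c_i = -434, so x̄ = -434 / (6·(-15.5)) = 14/3.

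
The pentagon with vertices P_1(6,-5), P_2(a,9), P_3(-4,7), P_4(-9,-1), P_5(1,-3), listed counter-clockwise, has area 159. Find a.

Write out the shoelace sum; only the two edges meeting at P_2 involve a:
2·Area = [(6·9 − a·(-5)) + (a·7 − (-4)·9)] + 108
       = 12·a + 198 = 318
⇒ a = 10.

10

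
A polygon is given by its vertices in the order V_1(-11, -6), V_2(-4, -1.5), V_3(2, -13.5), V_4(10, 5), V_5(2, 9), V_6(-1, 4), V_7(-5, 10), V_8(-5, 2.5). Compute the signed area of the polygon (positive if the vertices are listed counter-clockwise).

198.25

Apply the shoelace formula: 2A = Σ (x_i·y_{i+1} − x_{i+1}·y_i), indices taken mod 8.
Cross-terms: -7.5, 57, 145, 80, 17, 10, 37.5, 57.5  ⇒  Σ = 396.5
Signed area = Σ/2 = 198.25 (positive ⇒ counter-clockwise traversal).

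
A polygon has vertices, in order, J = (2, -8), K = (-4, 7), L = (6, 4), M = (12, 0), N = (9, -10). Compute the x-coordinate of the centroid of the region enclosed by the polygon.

1009/222

Apply the surveyor's formula. First the cross-terms c_i = x_i·y_{i+1} − x_{i+1}·y_i:
  -18, -58, -48, -120, -52  ⇒  2A = -296, A = -148.
Then Σ (x_i + x_{i+1})·c_i = -4036, so x̄ = -4036 / (6·(-148)) = 1009/222.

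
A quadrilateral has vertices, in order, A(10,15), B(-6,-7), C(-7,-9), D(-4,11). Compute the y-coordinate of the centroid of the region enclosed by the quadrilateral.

Apply the shoelace formula. First the cross-terms c_i = x_i·y_{i+1} − x_{i+1}·y_i:
  20, 5, -113, -170  ⇒  2A = -258, A = -129.
Then Σ (y_i + y_{i+1})·c_i = -4566, so ȳ = -4566 / (6·(-129)) = 761/129.

761/129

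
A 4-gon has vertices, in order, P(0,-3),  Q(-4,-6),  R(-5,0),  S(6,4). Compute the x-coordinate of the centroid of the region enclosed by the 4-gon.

-19/24

Apply the surveyor's formula. First the cross-terms c_i = x_i·y_{i+1} − x_{i+1}·y_i:
  -12, -30, -20, -18  ⇒  2A = -80, A = -40.
Then Σ (x_i + x_{i+1})·c_i = 190, so x̄ = 190 / (6·(-40)) = -19/24.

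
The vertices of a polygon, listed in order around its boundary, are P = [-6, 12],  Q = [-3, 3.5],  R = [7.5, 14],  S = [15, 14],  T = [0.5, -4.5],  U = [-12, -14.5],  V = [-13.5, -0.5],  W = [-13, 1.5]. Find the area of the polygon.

328.75

Apply the shoelace formula: 2A = Σ (x_i·y_{i+1} − x_{i+1}·y_i), indices taken mod 8.
Σ = (15) + (-68.25) + (-105) + (-74.5) + (-61.25) + (-189.75) + (-26.75) + (-147) = -657.5
Area = |Σ|/2 = 328.75.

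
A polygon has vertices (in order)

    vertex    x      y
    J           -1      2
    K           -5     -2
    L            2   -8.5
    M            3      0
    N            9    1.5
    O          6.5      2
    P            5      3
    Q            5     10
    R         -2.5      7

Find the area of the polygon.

101.625

Cross-terms: 12, 46.5, 25.5, 4.5, 8.25, 9.5, 35, 60, 2  ⇒  Σ = 203.25
Area = |Σ|/2 = 101.625.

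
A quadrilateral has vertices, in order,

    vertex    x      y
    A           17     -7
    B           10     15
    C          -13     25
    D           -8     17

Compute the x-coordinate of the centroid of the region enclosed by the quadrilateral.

482/129

Apply the surveyor's formula. First the cross-terms c_i = x_i·y_{i+1} − x_{i+1}·y_i:
  325, 445, -21, -233  ⇒  2A = 516, A = 258.
Then Σ (x_i + x_{i+1})·c_i = 5784, so x̄ = 5784 / (6·258) = 482/129.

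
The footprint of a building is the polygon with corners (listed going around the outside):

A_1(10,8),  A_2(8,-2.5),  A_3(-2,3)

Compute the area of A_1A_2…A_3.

58

Apply Gauss's area formula: 2A = Σ (x_i·y_{i+1} − x_{i+1}·y_i), indices taken mod 3.
Cross-terms: -89, 19, -46  ⇒  Σ = -116
Area = |Σ|/2 = 58.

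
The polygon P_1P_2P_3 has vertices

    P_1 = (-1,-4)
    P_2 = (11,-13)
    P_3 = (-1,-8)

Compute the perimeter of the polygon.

32

|P_1P_2| = √((12)² + (-9)²) = √225 = 15
|P_2P_3| = √((-12)² + (5)²) = √169 = 13
|P_3P_1| = √((0)² + (4)²) = √16 = 4
Perimeter = 15 + 13 + 4 = 32.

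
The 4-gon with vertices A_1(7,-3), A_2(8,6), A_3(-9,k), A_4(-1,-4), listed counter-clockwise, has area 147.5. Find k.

12

The doubled signed area Σ (x_i y_{i+1} − x_{i+1} y_i) is linear in k.
With k=0 it equals 187; the coefficient of k is 9 (from the two edges through A_3).
So 9·k + 187 = 2·147.5 = 295 ⇒ k = 12.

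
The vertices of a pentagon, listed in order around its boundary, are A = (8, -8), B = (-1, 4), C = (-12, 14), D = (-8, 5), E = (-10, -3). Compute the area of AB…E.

144

Apply the surveyor's formula: 2A = Σ (x_i·y_{i+1} − x_{i+1}·y_i), indices taken mod 5.
Σ = (24) + (34) + (52) + (74) + (104) = 288
Area = |Σ|/2 = 144.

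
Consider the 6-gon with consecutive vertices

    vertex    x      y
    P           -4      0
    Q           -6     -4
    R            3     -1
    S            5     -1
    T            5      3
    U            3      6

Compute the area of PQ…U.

50.5

Apply the shoelace formula: 2A = Σ (x_i·y_{i+1} − x_{i+1}·y_i), indices taken mod 6.
Cross-terms: 16, 18, 2, 20, 21, 24  ⇒  Σ = 101
Area = |Σ|/2 = 50.5.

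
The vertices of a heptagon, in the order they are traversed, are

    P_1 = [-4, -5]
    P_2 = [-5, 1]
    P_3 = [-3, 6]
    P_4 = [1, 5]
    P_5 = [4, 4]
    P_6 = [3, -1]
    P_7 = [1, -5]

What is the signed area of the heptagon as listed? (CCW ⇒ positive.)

Apply the shoelace (surveyor's) formula: 2A = Σ (x_i·y_{i+1} − x_{i+1}·y_i), indices taken mod 7.
Cross-terms: -29, -27, -21, -16, -16, -14, -25  ⇒  Σ = -148
Signed area = Σ/2 = -74 (negative ⇒ clockwise traversal).

-74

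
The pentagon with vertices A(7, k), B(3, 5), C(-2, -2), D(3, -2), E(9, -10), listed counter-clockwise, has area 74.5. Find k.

7

Write out the shoelace sum; only the two edges meeting at A involve k:
2·Area = [(9·k − 7·(-10)) + (7·5 − 3·k)] + 2
       = 6·k + 107 = 149
⇒ k = 7.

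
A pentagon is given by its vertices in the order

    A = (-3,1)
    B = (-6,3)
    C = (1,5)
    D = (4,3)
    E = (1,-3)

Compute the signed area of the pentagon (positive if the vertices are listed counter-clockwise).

Apply the shoelace formula: 2A = Σ (x_i·y_{i+1} − x_{i+1}·y_i), indices taken mod 5.
Σ = (-3) + (-33) + (-17) + (-15) + (-8) = -76
Signed area = Σ/2 = -38 (negative ⇒ clockwise traversal).

-38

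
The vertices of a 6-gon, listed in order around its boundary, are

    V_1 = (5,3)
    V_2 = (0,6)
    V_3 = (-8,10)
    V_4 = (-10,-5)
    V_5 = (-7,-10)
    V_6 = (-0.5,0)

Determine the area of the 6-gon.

Apply the shoelace formula: 2A = Σ (x_i·y_{i+1} − x_{i+1}·y_i), indices taken mod 6.
Cross-terms: 30, 48, 140, 65, -5, -1.5  ⇒  Σ = 276.5
Area = |Σ|/2 = 138.25.

138.25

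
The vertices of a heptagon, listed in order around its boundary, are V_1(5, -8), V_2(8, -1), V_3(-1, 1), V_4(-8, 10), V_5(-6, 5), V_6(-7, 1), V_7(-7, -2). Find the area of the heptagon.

V_1→V_2: (5)(-1) − (8)(-8) = 59
V_2→V_3: (8)(1) − (-1)(-1) = 7
V_3→V_4: (-1)(10) − (-8)(1) = -2
V_4→V_5: (-8)(5) − (-6)(10) = 20
V_5→V_6: (-6)(1) − (-7)(5) = 29
V_6→V_7: (-7)(-2) − (-7)(1) = 21
V_7→V_1: (-7)(-8) − (5)(-2) = 66
Σ = 200
Area = |Σ|/2 = 100.

100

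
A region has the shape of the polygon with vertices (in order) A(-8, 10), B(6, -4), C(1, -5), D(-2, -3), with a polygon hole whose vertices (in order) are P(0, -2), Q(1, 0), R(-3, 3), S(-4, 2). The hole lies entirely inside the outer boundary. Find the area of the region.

46

Outer boundary:
Σ = (-28) + (-26) + (-13) + (-44) = -111
Area = |Σ|/2 = 55.5.
Hole:
Σ = (2) + (3) + (6) + (8) = 19
Area = |Σ|/2 = 9.5.
Net area = 55.5 − 9.5 = 46.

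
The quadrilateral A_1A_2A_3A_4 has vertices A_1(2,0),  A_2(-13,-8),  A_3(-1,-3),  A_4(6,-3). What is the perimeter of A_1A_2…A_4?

42

|A_1A_2| = √((-15)² + (-8)²) = √289 = 17
|A_2A_3| = √((12)² + (5)²) = √169 = 13
|A_3A_4| = √((7)² + (0)²) = √49 = 7
|A_4A_1| = √((-4)² + (3)²) = √25 = 5
Perimeter = 17 + 13 + 7 + 5 = 42.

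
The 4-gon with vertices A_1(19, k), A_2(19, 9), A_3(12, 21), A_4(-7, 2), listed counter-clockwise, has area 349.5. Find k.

The doubled signed area Σ (x_i y_{i+1} − x_{i+1} y_i) is linear in k.
With k=0 it equals 595; the coefficient of k is -26 (from the two edges through A_1).
So -26·k + 595 = 2·349.5 = 699 ⇒ k = -4.

-4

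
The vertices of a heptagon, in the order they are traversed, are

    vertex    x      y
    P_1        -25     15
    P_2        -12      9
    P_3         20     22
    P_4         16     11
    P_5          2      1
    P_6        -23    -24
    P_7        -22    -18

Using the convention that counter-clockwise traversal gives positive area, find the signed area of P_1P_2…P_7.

Apply the surveyor's formula: 2A = Σ (x_i·y_{i+1} − x_{i+1}·y_i), indices taken mod 7.
Cross-terms: -45, -444, -132, -6, -25, -114, -780  ⇒  Σ = -1546
Signed area = Σ/2 = -773 (negative ⇒ clockwise traversal).

-773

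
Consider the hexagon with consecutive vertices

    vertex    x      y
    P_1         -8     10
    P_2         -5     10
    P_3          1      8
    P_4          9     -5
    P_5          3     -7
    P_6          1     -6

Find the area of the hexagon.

127

Apply the shoelace formula: 2A = Σ (x_i·y_{i+1} − x_{i+1}·y_i), indices taken mod 6.
P_1→P_2: (-8)(10) − (-5)(10) = -30
P_2→P_3: (-5)(8) − (1)(10) = -50
P_3→P_4: (1)(-5) − (9)(8) = -77
P_4→P_5: (9)(-7) − (3)(-5) = -48
P_5→P_6: (3)(-6) − (1)(-7) = -11
P_6→P_1: (1)(10) − (-8)(-6) = -38
Σ = -254
Area = |Σ|/2 = 127.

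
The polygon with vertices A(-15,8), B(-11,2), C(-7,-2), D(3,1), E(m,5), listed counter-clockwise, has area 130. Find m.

Write out the shoelace sum; only the two edges meeting at E involve m:
2·Area = [(3·5 − m·1) + (m·8 − (-15)·5)] + 93
       = 7·m + 183 = 260
⇒ m = 11.

11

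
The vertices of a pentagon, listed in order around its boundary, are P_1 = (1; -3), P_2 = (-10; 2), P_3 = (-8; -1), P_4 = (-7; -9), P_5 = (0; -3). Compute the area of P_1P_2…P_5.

Cross-terms: -28, 26, 65, 21, 3  ⇒  Σ = 87
Area = |Σ|/2 = 43.5.

43.5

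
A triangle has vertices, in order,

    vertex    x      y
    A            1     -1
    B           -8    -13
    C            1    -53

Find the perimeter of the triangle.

|AB| = √((-9)² + (-12)²) = √225 = 15
|BC| = √((9)² + (-40)²) = √1681 = 41
|CA| = √((0)² + (52)²) = √2704 = 52
Perimeter = 15 + 41 + 52 = 108.

108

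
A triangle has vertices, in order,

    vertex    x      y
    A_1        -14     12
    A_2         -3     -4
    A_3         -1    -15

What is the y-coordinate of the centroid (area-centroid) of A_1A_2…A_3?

Apply the surveyor's formula. First the cross-terms c_i = x_i·y_{i+1} − x_{i+1}·y_i:
  92, 41, -222  ⇒  2A = -89, A = -44.5.
Then Σ (y_i + y_{i+1})·c_i = 623, so ȳ = 623 / (6·(-44.5)) = -7/3.

-7/3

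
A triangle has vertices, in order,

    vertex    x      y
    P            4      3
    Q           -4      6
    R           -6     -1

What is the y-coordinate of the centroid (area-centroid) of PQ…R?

8/3

Apply the shoelace (surveyor's) formula. First the cross-terms c_i = x_i·y_{i+1} − x_{i+1}·y_i:
  36, 40, -14  ⇒  2A = 62, A = 31.
Then Σ (y_i + y_{i+1})·c_i = 496, so ȳ = 496 / (6·31) = 8/3.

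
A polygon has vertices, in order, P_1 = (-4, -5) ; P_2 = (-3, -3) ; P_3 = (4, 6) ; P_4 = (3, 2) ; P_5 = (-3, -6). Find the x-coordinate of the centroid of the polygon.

-1/15

Apply the shoelace (surveyor's) formula. First the cross-terms c_i = x_i·y_{i+1} − x_{i+1}·y_i:
  -3, -6, -10, -12, -9  ⇒  2A = -40, A = -20.
Then Σ (x_i + x_{i+1})·c_i = 8, so x̄ = 8 / (6·(-20)) = -1/15.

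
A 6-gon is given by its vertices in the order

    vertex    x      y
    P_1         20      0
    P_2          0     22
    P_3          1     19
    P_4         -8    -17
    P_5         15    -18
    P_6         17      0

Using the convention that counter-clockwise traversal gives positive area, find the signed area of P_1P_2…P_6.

P_1→P_2: (20)(22) − (0)(0) = 440
P_2→P_3: (0)(19) − (1)(22) = -22
P_3→P_4: (1)(-17) − (-8)(19) = 135
P_4→P_5: (-8)(-18) − (15)(-17) = 399
P_5→P_6: (15)(0) − (17)(-18) = 306
P_6→P_1: (17)(0) − (20)(0) = 0
Σ = 1258
Signed area = Σ/2 = 629 (positive ⇒ counter-clockwise traversal).

629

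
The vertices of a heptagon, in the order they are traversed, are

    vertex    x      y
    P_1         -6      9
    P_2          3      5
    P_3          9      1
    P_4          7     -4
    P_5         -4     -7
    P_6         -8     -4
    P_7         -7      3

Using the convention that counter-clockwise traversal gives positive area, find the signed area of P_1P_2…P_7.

-172

Apply Gauss's area formula: 2A = Σ (x_i·y_{i+1} − x_{i+1}·y_i), indices taken mod 7.
Σ = (-57) + (-42) + (-43) + (-65) + (-40) + (-52) + (-45) = -344
Signed area = Σ/2 = -172 (negative ⇒ clockwise traversal).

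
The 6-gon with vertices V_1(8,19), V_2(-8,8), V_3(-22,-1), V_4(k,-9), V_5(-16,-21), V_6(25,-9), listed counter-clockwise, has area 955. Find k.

-12

Write out the shoelace sum; only the two edges meeting at V_4 involve k:
2·Area = [((-22)·(-9) − k·(-1)) + (k·(-21) − (-16)·(-9))] + 1616
       = -20·k + 1670 = 1910
⇒ k = -12.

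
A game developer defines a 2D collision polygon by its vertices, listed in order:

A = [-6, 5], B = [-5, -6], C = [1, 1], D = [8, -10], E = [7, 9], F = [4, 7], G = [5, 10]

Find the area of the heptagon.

A→B: (-6)(-6) − (-5)(5) = 61
B→C: (-5)(1) − (1)(-6) = 1
C→D: (1)(-10) − (8)(1) = -18
D→E: (8)(9) − (7)(-10) = 142
E→F: (7)(7) − (4)(9) = 13
F→G: (4)(10) − (5)(7) = 5
G→A: (5)(5) − (-6)(10) = 85
Σ = 289
Area = |Σ|/2 = 144.5.

144.5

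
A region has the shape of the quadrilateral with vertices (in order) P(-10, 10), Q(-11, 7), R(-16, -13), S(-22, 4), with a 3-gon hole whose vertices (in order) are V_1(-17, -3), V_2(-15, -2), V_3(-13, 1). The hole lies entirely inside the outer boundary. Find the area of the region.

Outer boundary:
Apply the surveyor's formula: 2A = Σ (x_i·y_{i+1} − x_{i+1}·y_i), indices taken mod 4.
Σ = (40) + (255) + (-350) + (-180) = -235
Area = |Σ|/2 = 117.5.
Hole:
Apply Gauss's area formula: 2A = Σ (x_i·y_{i+1} − x_{i+1}·y_i), indices taken mod 3.
Cross-terms: -11, -41, 56  ⇒  Σ = 4
Area = |Σ|/2 = 2.
Net area = 117.5 − 2 = 115.5.

115.5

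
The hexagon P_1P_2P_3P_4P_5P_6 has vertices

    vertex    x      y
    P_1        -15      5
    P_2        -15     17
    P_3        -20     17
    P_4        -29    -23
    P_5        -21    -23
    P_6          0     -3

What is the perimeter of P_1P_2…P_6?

|P_1P_2| = √((0)² + (12)²) = √144 = 12
|P_2P_3| = √((-5)² + (0)²) = √25 = 5
|P_3P_4| = √((-9)² + (-40)²) = √1681 = 41
|P_4P_5| = √((8)² + (0)²) = √64 = 8
|P_5P_6| = √((21)² + (20)²) = √841 = 29
|P_6P_1| = √((-15)² + (8)²) = √289 = 17
Perimeter = 12 + 5 + 41 + 8 + 29 + 17 = 112.

112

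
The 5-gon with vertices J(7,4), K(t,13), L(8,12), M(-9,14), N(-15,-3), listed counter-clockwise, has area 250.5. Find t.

The doubled signed area Σ (x_i y_{i+1} − x_{i+1} y_i) is linear in t.
With t=0 it equals 405; the coefficient of t is 8 (from the two edges through K).
So 8·t + 405 = 2·250.5 = 501 ⇒ t = 12.

12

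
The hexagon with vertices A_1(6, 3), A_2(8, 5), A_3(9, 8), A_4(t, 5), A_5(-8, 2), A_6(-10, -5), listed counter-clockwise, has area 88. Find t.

Write out the shoelace sum; only the two edges meeting at A_4 involve t:
2·Area = [(9·5 − t·8) + (t·2 − (-8)·5)] + 85
       = -6·t + 170 = 176
⇒ t = -1.

-1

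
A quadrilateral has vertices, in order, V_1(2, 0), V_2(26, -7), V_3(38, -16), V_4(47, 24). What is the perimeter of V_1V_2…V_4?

|V_1V_2| = √((24)² + (-7)²) = √625 = 25
|V_2V_3| = √((12)² + (-9)²) = √225 = 15
|V_3V_4| = √((9)² + (40)²) = √1681 = 41
|V_4V_1| = √((-45)² + (-24)²) = √2601 = 51
Perimeter = 25 + 15 + 41 + 51 = 132.

132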